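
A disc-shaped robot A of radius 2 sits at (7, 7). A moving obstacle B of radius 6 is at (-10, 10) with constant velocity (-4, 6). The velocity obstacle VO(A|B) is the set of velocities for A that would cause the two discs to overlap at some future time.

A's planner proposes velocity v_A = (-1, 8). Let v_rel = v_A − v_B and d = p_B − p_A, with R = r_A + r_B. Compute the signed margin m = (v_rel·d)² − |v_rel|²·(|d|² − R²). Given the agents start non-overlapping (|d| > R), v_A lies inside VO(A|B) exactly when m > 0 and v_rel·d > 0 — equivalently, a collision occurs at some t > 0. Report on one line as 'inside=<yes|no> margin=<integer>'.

d = (-17, 3),  |d|² = 298;  R = 2+6 = 8,  c = 298−8² = 234
v_rel = (3, 2),  |v_rel|² = 13;  v_rel·d = (3)·(-17) + (2)·(3) = -45
13·t² + 90·t + 234 = 0  ⇒  m = (-45)² − 13·234 = -1017
m = -1017 < 0,  v_rel·d = -45 < 0  ⇒  outside

inside=no margin=-1017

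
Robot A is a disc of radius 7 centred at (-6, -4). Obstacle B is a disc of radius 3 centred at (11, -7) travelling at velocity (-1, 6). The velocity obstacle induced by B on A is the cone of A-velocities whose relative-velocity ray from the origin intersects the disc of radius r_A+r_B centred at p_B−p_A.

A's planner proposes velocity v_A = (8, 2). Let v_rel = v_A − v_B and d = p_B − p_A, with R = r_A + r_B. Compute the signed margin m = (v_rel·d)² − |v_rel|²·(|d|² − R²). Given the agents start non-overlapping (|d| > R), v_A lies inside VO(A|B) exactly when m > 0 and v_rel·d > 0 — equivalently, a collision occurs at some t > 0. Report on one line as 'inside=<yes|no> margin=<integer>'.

d = (17, -3),  |d|² = 298;  R = 7+3 = 10,  c = 298−10² = 198
v_rel = (9, -4),  |v_rel|² = 97;  v_rel·d = (9)·(17) + (-4)·(-3) = 165
97·t² − 330·t + 198 = 0  ⇒  m = 165² − 97·198 = 8019
m = 8019 > 0,  v_rel·d = 165 > 0  ⇒  inside

inside=yes margin=8019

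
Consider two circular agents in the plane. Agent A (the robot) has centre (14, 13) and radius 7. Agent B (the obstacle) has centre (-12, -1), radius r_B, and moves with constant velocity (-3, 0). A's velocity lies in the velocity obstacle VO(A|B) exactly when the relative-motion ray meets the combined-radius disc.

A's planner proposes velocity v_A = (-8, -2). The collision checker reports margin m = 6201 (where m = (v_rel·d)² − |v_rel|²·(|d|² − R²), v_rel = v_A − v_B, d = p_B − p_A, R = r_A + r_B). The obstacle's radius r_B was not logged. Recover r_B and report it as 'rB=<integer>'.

m = 6201
d = (-26, -14);  v_rel = (-5, -2),  |v_rel|² = 29
v_rel×d = (-5)·(-14) − (-2)·(-26) = 18
since m = R²·29 − 18²:  R² = (324 + 6201) / 29 = 225
R = √225 = 15  ⇒  r_B = 15 − 7 = 8

rB=8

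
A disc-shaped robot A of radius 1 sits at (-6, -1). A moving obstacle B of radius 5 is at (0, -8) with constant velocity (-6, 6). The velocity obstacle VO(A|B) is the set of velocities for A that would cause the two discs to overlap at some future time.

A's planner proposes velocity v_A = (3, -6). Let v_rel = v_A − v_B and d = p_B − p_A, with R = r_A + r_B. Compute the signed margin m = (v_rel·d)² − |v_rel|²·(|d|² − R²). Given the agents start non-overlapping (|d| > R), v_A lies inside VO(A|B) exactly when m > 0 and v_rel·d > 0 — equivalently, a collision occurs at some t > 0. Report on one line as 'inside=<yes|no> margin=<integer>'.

d = (6, -7),  |d|² = 85;  R = 1+5 = 6,  c = 85−6² = 49
v_rel = (9, -12),  |v_rel|² = 225;  v_rel·d = (9)·(6) + (-12)·(-7) = 138
225·t² − 276·t + 49 = 0  ⇒  m = 138² − 225·49 = 8019
m = 8019 > 0,  v_rel·d = 138 > 0  ⇒  inside

inside=yes margin=8019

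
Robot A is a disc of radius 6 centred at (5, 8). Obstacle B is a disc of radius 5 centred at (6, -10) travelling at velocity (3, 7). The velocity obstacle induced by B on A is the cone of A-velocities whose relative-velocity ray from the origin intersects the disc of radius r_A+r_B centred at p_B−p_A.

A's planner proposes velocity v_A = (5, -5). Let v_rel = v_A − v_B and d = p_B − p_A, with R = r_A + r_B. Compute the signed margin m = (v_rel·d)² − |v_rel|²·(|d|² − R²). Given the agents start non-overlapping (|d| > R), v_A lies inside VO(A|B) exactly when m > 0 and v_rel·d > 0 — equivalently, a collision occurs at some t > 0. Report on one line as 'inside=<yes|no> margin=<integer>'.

d = (1, -18),  |d|² = 325;  R = 6+5 = 11,  c = 325−11² = 204
v_rel = (2, -12),  |v_rel|² = 148;  v_rel·d = (2)·(1) + (-12)·(-18) = 218
148·t² − 436·t + 204 = 0  ⇒  m = 218² − 148·204 = 17332
m = 17332 > 0,  v_rel·d = 218 > 0  ⇒  inside

inside=yes margin=17332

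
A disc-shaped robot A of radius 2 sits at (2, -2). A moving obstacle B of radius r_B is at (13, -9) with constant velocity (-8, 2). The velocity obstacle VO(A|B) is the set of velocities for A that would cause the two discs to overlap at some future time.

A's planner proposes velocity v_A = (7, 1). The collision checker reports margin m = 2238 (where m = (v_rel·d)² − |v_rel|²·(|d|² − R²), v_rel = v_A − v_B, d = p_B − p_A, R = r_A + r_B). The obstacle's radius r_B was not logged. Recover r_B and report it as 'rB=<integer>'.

m = 2238
d = (11, -7);  v_rel = (15, -1),  |v_rel|² = 226
v_rel×d = (15)·(-7) − (-1)·(11) = -94
since m = R²·226 − (-94)²:  R² = (8836 + 2238) / 226 = 49
R = √49 = 7  ⇒  r_B = 7 − 2 = 5

rB=5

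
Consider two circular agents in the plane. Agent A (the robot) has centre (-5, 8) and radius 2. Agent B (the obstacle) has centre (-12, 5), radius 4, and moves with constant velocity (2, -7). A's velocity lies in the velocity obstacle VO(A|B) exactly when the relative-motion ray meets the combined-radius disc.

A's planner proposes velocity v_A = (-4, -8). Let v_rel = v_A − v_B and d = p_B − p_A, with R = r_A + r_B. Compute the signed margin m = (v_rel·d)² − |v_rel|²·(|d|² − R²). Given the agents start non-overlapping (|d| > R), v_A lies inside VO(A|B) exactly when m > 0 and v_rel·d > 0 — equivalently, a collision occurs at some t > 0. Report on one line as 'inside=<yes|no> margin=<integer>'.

d = (-7, -3),  |d|² = 58;  R = 2+4 = 6,  c = 58−6² = 22
v_rel = (-6, -1),  |v_rel|² = 37;  v_rel·d = (-6)·(-7) + (-1)·(-3) = 45
37·t² − 90·t + 22 = 0  ⇒  m = 45² − 37·22 = 1211
m = 1211 > 0,  v_rel·d = 45 > 0  ⇒  inside

inside=yes margin=1211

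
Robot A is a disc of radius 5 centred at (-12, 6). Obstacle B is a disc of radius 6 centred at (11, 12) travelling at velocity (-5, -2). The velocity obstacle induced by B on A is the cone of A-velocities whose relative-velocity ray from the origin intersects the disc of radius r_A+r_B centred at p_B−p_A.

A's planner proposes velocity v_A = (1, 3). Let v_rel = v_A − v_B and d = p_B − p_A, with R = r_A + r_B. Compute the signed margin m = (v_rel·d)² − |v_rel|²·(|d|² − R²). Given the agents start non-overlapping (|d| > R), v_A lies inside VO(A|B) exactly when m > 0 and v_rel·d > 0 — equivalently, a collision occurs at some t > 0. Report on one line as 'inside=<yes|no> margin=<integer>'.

d = (23, 6),  |d|² = 565;  R = 5+6 = 11,  c = 565−11² = 444
v_rel = (6, 5),  |v_rel|² = 61;  v_rel·d = (6)·(23) + (5)·(6) = 168
61·t² − 336·t + 444 = 0  ⇒  m = 168² − 61·444 = 1140
m = 1140 > 0,  v_rel·d = 168 > 0  ⇒  inside

inside=yes margin=1140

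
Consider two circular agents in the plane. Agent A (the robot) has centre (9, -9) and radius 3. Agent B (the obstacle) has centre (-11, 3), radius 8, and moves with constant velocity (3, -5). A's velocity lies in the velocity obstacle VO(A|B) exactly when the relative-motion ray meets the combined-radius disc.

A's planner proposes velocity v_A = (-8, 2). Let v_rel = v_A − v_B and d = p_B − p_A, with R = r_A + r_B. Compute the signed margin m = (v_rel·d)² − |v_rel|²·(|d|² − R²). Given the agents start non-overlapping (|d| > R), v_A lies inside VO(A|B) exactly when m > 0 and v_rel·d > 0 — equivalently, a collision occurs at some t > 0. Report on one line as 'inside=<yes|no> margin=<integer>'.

d = (-20, 12),  |d|² = 544;  R = 3+8 = 11,  c = 544−11² = 423
v_rel = (-11, 7),  |v_rel|² = 170;  v_rel·d = (-11)·(-20) + (7)·(12) = 304
170·t² − 608·t + 423 = 0  ⇒  m = 304² − 170·423 = 20506
m = 20506 > 0,  v_rel·d = 304 > 0  ⇒  inside

inside=yes margin=20506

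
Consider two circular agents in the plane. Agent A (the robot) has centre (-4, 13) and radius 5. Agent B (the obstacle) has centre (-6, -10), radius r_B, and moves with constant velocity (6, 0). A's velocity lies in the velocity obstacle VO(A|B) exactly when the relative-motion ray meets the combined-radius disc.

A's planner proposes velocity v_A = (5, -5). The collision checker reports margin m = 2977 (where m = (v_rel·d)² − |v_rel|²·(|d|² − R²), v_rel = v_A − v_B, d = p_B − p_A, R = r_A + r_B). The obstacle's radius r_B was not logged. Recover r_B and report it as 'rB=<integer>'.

m = 2977
d = (-2, -23);  v_rel = (-1, -5),  |v_rel|² = 26
v_rel×d = (-1)·(-23) − (-5)·(-2) = 13
since m = R²·26 − 13²:  R² = (169 + 2977) / 26 = 121
R = √121 = 11  ⇒  r_B = 11 − 5 = 6

rB=6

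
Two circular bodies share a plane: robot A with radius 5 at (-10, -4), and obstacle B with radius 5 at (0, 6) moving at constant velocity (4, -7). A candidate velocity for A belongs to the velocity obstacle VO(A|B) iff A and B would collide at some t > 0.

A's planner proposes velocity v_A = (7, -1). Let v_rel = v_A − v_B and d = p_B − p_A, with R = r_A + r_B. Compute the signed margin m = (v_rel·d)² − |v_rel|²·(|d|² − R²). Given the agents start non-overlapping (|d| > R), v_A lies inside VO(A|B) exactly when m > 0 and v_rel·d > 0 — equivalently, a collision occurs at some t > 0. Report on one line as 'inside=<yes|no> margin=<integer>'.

d = (10, 10),  |d|² = 200;  R = 5+5 = 10,  c = 200−10² = 100
v_rel = (3, 6),  |v_rel|² = 45;  v_rel·d = (3)·(10) + (6)·(10) = 90
45·t² − 180·t + 100 = 0  ⇒  m = 90² − 45·100 = 3600
m = 3600 > 0,  v_rel·d = 90 > 0  ⇒  inside

inside=yes margin=3600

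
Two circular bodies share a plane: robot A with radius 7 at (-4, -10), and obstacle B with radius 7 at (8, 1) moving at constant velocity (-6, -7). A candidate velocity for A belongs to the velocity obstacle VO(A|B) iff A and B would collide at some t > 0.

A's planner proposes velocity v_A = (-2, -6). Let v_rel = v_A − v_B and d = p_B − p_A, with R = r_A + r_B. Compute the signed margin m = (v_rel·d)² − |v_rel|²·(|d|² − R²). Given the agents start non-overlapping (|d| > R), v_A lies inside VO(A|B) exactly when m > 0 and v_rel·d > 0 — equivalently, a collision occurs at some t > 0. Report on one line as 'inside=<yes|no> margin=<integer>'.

d = (12, 11),  |d|² = 265;  R = 7+7 = 14,  c = 265−14² = 69
v_rel = (4, 1),  |v_rel|² = 17;  v_rel·d = (4)·(12) + (1)·(11) = 59
17·t² − 118·t + 69 = 0  ⇒  m = 59² − 17·69 = 2308
m = 2308 > 0,  v_rel·d = 59 > 0  ⇒  inside

inside=yes margin=2308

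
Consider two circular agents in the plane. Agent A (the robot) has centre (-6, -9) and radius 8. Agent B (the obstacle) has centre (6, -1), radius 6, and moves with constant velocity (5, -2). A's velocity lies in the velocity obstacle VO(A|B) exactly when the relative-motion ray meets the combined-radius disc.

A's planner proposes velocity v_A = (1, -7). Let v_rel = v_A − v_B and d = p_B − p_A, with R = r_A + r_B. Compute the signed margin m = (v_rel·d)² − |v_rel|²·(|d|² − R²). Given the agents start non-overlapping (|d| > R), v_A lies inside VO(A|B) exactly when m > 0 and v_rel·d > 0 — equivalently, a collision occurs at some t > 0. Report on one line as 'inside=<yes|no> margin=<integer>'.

d = (12, 8),  |d|² = 208;  R = 8+6 = 14,  c = 208−14² = 12
v_rel = (-4, -5),  |v_rel|² = 41;  v_rel·d = (-4)·(12) + (-5)·(8) = -88
41·t² + 176·t + 12 = 0  ⇒  m = (-88)² − 41·12 = 7252
m = 7252 > 0,  v_rel·d = -88 < 0  ⇒  outside

inside=no margin=7252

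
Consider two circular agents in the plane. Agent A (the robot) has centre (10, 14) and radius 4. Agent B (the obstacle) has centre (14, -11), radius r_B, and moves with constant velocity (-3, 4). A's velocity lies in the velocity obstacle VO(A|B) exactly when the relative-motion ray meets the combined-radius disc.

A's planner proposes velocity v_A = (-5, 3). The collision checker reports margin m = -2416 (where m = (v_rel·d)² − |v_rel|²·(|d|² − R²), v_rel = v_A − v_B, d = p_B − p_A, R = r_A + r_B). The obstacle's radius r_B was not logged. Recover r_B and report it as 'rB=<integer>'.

m = -2416
d = (4, -25);  v_rel = (-2, -1),  |v_rel|² = 5
v_rel×d = (-2)·(-25) − (-1)·(4) = 54
since m = R²·5 − 54²:  R² = (2916 + -2416) / 5 = 100
R = √100 = 10  ⇒  r_B = 10 − 4 = 6

rB=6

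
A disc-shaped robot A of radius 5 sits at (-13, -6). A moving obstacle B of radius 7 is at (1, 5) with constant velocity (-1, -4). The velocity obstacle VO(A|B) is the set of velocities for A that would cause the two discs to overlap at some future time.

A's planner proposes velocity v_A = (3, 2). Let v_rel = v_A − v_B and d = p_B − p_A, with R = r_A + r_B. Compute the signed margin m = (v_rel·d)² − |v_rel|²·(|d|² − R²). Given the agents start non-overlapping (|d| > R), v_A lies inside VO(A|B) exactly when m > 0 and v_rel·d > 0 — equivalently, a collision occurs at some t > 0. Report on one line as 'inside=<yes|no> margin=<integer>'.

d = (14, 11),  |d|² = 317;  R = 5+7 = 12,  c = 317−12² = 173
v_rel = (4, 6),  |v_rel|² = 52;  v_rel·d = (4)·(14) + (6)·(11) = 122
52·t² − 244·t + 173 = 0  ⇒  m = 122² − 52·173 = 5888
m = 5888 > 0,  v_rel·d = 122 > 0  ⇒  inside

inside=yes margin=5888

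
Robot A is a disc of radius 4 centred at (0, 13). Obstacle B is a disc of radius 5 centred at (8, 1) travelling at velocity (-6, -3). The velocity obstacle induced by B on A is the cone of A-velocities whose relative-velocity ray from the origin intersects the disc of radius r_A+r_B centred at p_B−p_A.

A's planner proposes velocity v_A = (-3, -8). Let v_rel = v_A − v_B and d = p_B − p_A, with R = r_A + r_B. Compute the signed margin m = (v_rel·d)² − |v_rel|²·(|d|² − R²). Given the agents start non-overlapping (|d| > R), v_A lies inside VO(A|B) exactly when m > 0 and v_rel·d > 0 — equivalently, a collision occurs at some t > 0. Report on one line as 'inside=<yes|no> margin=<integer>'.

d = (8, -12),  |d|² = 208;  R = 4+5 = 9,  c = 208−9² = 127
v_rel = (3, -5),  |v_rel|² = 34;  v_rel·d = (3)·(8) + (-5)·(-12) = 84
34·t² − 168·t + 127 = 0  ⇒  m = 84² − 34·127 = 2738
m = 2738 > 0,  v_rel·d = 84 > 0  ⇒  inside

inside=yes margin=2738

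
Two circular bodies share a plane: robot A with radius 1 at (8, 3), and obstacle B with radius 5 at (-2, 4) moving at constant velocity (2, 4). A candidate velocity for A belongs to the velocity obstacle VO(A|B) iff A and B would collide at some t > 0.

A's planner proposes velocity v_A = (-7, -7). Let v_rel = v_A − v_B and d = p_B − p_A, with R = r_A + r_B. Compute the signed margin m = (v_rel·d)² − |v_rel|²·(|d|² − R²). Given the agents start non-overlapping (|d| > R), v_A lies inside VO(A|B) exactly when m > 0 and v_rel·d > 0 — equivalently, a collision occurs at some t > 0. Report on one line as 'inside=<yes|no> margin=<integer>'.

d = (-10, 1),  |d|² = 101;  R = 1+5 = 6,  c = 101−6² = 65
v_rel = (-9, -11),  |v_rel|² = 202;  v_rel·d = (-9)·(-10) + (-11)·(1) = 79
202·t² − 158·t + 65 = 0  ⇒  m = 79² − 202·65 = -6889
m = -6889 < 0,  v_rel·d = 79 > 0  ⇒  outside

inside=no margin=-6889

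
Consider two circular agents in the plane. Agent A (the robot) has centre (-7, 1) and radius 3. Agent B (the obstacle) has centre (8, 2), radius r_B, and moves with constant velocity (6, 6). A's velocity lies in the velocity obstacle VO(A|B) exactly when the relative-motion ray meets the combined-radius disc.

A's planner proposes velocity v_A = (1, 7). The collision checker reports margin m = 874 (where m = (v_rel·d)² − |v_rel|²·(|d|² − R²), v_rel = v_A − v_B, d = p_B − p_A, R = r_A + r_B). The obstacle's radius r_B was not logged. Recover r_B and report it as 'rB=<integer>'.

m = 874
d = (15, 1);  v_rel = (-5, 1),  |v_rel|² = 26
v_rel×d = (-5)·(1) − (1)·(15) = -20
since m = R²·26 − (-20)²:  R² = (400 + 874) / 26 = 49
R = √49 = 7  ⇒  r_B = 7 − 3 = 4

rB=4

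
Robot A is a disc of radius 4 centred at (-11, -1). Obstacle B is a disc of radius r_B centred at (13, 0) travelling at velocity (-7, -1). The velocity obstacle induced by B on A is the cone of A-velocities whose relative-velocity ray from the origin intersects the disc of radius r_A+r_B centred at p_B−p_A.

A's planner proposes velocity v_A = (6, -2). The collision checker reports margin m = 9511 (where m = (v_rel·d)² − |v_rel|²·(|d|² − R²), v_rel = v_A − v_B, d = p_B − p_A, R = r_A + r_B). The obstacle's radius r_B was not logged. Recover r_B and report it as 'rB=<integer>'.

m = 9511
d = (24, 1);  v_rel = (13, -1),  |v_rel|² = 170
v_rel×d = (13)·(1) − (-1)·(24) = 37
since m = R²·170 − 37²:  R² = (1369 + 9511) / 170 = 64
R = √64 = 8  ⇒  r_B = 8 − 4 = 4

rB=4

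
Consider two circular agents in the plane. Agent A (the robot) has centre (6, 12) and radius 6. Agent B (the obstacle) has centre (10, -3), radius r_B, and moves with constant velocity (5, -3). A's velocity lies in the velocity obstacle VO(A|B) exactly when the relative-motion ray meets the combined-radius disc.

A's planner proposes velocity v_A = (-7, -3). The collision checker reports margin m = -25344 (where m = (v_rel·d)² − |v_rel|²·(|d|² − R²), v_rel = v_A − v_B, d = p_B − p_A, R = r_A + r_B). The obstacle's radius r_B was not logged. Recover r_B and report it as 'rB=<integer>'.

m = -25344
d = (4, -15);  v_rel = (-12, 0),  |v_rel|² = 144
v_rel×d = (-12)·(-15) − (0)·(4) = 180
since m = R²·144 − 180²:  R² = (32400 + -25344) / 144 = 49
R = √49 = 7  ⇒  r_B = 7 − 6 = 1

rB=1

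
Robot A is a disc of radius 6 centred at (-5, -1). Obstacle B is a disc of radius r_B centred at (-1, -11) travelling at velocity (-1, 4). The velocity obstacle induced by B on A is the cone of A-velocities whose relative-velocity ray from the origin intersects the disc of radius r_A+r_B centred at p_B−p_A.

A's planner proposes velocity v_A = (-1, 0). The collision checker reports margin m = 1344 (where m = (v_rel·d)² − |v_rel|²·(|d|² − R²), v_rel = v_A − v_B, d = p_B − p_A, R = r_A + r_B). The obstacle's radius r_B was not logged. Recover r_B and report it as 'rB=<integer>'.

m = 1344
d = (4, -10);  v_rel = (0, -4),  |v_rel|² = 16
v_rel×d = (0)·(-10) − (-4)·(4) = 16
since m = R²·16 − 16²:  R² = (256 + 1344) / 16 = 100
R = √100 = 10  ⇒  r_B = 10 − 6 = 4

rB=4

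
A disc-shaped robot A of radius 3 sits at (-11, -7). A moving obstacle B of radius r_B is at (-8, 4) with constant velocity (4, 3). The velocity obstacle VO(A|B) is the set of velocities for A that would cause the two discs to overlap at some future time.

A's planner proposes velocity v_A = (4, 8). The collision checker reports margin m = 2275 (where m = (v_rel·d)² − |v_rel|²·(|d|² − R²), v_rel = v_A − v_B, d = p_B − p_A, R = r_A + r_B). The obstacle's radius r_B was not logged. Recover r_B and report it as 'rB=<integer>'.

m = 2275
d = (3, 11);  v_rel = (0, 5),  |v_rel|² = 25
v_rel×d = (0)·(11) − (5)·(3) = -15
since m = R²·25 − (-15)²:  R² = (225 + 2275) / 25 = 100
R = √100 = 10  ⇒  r_B = 10 − 3 = 7

rB=7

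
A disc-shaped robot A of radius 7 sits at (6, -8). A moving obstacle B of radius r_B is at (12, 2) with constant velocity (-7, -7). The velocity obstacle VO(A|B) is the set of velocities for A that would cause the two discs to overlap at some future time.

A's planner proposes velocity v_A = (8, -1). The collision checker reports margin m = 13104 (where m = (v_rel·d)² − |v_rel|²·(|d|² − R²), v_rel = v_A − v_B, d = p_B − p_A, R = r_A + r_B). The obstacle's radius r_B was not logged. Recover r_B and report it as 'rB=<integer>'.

m = 13104
d = (6, 10);  v_rel = (15, 6),  |v_rel|² = 261
v_rel×d = (15)·(10) − (6)·(6) = 114
since m = R²·261 − 114²:  R² = (12996 + 13104) / 261 = 100
R = √100 = 10  ⇒  r_B = 10 − 7 = 3

rB=3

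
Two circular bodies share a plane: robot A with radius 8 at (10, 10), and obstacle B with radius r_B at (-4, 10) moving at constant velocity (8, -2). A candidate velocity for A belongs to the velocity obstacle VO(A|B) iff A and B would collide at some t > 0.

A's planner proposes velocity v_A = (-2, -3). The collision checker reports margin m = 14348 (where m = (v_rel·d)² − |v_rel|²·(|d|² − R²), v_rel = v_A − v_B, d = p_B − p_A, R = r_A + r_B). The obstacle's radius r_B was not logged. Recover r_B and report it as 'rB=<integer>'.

m = 14348
d = (-14, 0);  v_rel = (-10, -1),  |v_rel|² = 101
v_rel×d = (-10)·(0) − (-1)·(-14) = -14
since m = R²·101 − (-14)²:  R² = (196 + 14348) / 101 = 144
R = √144 = 12  ⇒  r_B = 12 − 8 = 4

rB=4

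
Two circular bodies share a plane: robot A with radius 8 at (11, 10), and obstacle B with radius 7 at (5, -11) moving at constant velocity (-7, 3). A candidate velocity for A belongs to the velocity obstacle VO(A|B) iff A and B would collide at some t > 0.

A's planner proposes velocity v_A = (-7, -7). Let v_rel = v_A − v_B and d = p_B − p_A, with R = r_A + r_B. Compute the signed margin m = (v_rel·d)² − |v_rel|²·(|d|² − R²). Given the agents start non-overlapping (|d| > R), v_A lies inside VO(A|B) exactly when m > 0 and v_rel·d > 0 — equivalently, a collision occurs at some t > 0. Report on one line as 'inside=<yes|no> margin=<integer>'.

d = (-6, -21),  |d|² = 477;  R = 8+7 = 15,  c = 477−15² = 252
v_rel = (0, -10),  |v_rel|² = 100;  v_rel·d = (0)·(-6) + (-10)·(-21) = 210
100·t² − 420·t + 252 = 0  ⇒  m = 210² − 100·252 = 18900
m = 18900 > 0,  v_rel·d = 210 > 0  ⇒  inside

inside=yes margin=18900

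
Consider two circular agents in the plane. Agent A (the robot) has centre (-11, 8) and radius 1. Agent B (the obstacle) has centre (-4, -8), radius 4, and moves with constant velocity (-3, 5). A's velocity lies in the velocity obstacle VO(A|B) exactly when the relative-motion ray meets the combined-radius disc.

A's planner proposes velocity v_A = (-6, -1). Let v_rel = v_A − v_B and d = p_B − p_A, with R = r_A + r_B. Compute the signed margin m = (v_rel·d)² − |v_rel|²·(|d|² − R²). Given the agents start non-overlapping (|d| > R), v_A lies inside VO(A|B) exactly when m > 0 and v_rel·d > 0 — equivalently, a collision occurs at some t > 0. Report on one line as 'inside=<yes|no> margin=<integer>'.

d = (7, -16),  |d|² = 305;  R = 1+4 = 5,  c = 305−5² = 280
v_rel = (-3, -6),  |v_rel|² = 45;  v_rel·d = (-3)·(7) + (-6)·(-16) = 75
45·t² − 150·t + 280 = 0  ⇒  m = 75² − 45·280 = -6975
m = -6975 < 0,  v_rel·d = 75 > 0  ⇒  outside

inside=no margin=-6975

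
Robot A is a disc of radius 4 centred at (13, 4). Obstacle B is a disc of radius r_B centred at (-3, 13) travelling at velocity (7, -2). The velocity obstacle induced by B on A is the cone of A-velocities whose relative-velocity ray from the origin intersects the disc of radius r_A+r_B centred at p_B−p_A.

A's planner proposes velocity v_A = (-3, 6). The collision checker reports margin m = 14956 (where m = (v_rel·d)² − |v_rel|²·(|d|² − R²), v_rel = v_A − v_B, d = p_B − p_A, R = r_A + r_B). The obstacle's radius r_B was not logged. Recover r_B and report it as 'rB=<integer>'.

m = 14956
d = (-16, 9);  v_rel = (-10, 8),  |v_rel|² = 164
v_rel×d = (-10)·(9) − (8)·(-16) = 38
since m = R²·164 − 38²:  R² = (1444 + 14956) / 164 = 100
R = √100 = 10  ⇒  r_B = 10 − 4 = 6

rB=6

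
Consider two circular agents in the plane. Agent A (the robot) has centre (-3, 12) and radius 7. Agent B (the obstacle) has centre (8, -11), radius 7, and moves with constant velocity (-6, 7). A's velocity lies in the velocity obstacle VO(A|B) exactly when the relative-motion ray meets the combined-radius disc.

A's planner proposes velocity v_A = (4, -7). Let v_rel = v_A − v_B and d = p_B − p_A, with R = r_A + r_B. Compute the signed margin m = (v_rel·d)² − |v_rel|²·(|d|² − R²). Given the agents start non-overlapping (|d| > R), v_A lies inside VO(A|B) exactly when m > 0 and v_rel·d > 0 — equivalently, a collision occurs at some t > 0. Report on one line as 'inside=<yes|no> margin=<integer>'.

d = (11, -23),  |d|² = 650;  R = 7+7 = 14,  c = 650−14² = 454
v_rel = (10, -14),  |v_rel|² = 296;  v_rel·d = (10)·(11) + (-14)·(-23) = 432
296·t² − 864·t + 454 = 0  ⇒  m = 432² − 296·454 = 52240
m = 52240 > 0,  v_rel·d = 432 > 0  ⇒  inside

inside=yes margin=52240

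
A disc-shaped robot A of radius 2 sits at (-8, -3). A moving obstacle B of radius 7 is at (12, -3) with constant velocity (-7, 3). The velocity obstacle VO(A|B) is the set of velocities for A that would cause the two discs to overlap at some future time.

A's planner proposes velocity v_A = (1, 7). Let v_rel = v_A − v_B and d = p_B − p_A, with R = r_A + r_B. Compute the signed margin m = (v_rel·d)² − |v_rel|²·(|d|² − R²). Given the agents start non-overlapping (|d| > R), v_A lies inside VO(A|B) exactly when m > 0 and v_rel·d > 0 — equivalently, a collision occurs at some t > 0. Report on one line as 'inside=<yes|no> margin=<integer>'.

d = (20, 0),  |d|² = 400;  R = 2+7 = 9,  c = 400−9² = 319
v_rel = (8, 4),  |v_rel|² = 80;  v_rel·d = (8)·(20) + (4)·(0) = 160
80·t² − 320·t + 319 = 0  ⇒  m = 160² − 80·319 = 80
m = 80 > 0,  v_rel·d = 160 > 0  ⇒  inside

inside=yes margin=80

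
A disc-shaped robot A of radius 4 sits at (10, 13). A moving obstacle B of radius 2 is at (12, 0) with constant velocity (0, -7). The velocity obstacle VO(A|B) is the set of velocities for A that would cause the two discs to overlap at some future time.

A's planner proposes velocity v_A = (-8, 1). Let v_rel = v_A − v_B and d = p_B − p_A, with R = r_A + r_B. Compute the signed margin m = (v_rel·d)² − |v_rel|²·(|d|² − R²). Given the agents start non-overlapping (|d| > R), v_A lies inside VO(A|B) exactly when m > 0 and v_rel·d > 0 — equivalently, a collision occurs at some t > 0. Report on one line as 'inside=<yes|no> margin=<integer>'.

d = (2, -13),  |d|² = 173;  R = 4+2 = 6,  c = 173−6² = 137
v_rel = (-8, 8),  |v_rel|² = 128;  v_rel·d = (-8)·(2) + (8)·(-13) = -120
128·t² + 240·t + 137 = 0  ⇒  m = (-120)² − 128·137 = -3136
m = -3136 < 0,  v_rel·d = -120 < 0  ⇒  outside

inside=no margin=-3136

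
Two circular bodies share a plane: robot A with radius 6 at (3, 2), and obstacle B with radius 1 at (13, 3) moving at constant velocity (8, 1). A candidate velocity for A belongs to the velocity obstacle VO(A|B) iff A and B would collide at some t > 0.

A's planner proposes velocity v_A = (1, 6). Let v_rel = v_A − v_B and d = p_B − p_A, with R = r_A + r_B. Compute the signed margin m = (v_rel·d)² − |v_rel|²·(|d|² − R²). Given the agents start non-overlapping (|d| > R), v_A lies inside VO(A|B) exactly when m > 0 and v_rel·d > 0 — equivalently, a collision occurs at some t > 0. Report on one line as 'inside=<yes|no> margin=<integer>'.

d = (10, 1),  |d|² = 101;  R = 6+1 = 7,  c = 101−7² = 52
v_rel = (-7, 5),  |v_rel|² = 74;  v_rel·d = (-7)·(10) + (5)·(1) = -65
74·t² + 130·t + 52 = 0  ⇒  m = (-65)² − 74·52 = 377
m = 377 > 0,  v_rel·d = -65 < 0  ⇒  outside

inside=no margin=377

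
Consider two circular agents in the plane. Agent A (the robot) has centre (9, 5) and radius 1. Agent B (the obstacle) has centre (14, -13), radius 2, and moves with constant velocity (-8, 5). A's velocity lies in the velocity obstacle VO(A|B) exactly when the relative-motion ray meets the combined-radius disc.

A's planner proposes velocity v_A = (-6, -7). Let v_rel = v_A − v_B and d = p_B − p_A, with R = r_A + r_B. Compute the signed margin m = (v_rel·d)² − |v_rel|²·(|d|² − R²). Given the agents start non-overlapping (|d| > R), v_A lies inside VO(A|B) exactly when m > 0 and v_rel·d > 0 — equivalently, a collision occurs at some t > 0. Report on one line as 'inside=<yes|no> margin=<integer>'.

d = (5, -18),  |d|² = 349;  R = 1+2 = 3,  c = 349−3² = 340
v_rel = (2, -12),  |v_rel|² = 148;  v_rel·d = (2)·(5) + (-12)·(-18) = 226
148·t² − 452·t + 340 = 0  ⇒  m = 226² − 148·340 = 756
m = 756 > 0,  v_rel·d = 226 > 0  ⇒  inside

inside=yes margin=756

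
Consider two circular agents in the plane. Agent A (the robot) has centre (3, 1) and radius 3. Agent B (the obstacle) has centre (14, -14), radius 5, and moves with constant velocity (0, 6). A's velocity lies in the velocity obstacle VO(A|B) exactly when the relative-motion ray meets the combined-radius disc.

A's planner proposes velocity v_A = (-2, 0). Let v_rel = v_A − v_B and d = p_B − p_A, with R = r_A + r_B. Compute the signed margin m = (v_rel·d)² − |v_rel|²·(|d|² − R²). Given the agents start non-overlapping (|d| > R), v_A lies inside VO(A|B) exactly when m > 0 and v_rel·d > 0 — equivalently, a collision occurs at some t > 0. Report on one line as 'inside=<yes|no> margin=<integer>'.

d = (11, -15),  |d|² = 346;  R = 3+5 = 8,  c = 346−8² = 282
v_rel = (-2, -6),  |v_rel|² = 40;  v_rel·d = (-2)·(11) + (-6)·(-15) = 68
40·t² − 136·t + 282 = 0  ⇒  m = 68² − 40·282 = -6656
m = -6656 < 0,  v_rel·d = 68 > 0  ⇒  outside

inside=no margin=-6656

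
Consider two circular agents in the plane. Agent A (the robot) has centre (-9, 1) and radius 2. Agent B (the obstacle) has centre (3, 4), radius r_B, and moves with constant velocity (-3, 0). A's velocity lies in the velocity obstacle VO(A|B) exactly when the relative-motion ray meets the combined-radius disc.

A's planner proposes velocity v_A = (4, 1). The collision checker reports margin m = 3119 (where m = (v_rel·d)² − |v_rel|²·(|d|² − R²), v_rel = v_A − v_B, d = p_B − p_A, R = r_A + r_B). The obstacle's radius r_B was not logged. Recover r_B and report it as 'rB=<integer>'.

m = 3119
d = (12, 3);  v_rel = (7, 1),  |v_rel|² = 50
v_rel×d = (7)·(3) − (1)·(12) = 9
since m = R²·50 − 9²:  R² = (81 + 3119) / 50 = 64
R = √64 = 8  ⇒  r_B = 8 − 2 = 6

rB=6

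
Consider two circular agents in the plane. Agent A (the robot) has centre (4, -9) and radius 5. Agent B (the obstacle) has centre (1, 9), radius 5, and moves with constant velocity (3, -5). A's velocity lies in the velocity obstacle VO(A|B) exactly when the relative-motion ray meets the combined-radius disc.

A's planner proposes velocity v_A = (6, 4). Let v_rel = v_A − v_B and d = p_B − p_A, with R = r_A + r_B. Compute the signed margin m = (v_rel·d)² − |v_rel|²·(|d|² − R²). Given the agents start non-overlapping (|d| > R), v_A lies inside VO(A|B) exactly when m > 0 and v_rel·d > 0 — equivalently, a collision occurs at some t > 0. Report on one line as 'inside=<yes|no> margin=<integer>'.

d = (-3, 18),  |d|² = 333;  R = 5+5 = 10,  c = 333−10² = 233
v_rel = (3, 9),  |v_rel|² = 90;  v_rel·d = (3)·(-3) + (9)·(18) = 153
90·t² − 306·t + 233 = 0  ⇒  m = 153² − 90·233 = 2439
m = 2439 > 0,  v_rel·d = 153 > 0  ⇒  inside

inside=yes margin=2439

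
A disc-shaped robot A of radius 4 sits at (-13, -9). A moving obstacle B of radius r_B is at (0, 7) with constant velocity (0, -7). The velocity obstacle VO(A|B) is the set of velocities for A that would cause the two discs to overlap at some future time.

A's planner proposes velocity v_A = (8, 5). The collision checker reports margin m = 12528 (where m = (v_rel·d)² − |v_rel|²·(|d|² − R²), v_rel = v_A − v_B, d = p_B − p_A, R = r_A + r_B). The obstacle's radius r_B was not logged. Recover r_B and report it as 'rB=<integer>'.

m = 12528
d = (13, 16);  v_rel = (8, 12),  |v_rel|² = 208
v_rel×d = (8)·(16) − (12)·(13) = -28
since m = R²·208 − (-28)²:  R² = (784 + 12528) / 208 = 64
R = √64 = 8  ⇒  r_B = 8 − 4 = 4

rB=4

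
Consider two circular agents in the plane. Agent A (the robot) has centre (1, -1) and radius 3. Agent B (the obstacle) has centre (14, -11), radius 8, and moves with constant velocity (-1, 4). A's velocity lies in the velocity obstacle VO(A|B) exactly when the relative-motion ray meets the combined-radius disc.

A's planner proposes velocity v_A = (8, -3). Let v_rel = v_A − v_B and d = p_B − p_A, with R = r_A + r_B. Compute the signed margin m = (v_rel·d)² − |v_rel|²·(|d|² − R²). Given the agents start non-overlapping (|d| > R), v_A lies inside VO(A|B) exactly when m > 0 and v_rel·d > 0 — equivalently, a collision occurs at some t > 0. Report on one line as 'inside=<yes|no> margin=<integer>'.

d = (13, -10),  |d|² = 269;  R = 3+8 = 11,  c = 269−11² = 148
v_rel = (9, -7),  |v_rel|² = 130;  v_rel·d = (9)·(13) + (-7)·(-10) = 187
130·t² − 374·t + 148 = 0  ⇒  m = 187² − 130·148 = 15729
m = 15729 > 0,  v_rel·d = 187 > 0  ⇒  inside

inside=yes margin=15729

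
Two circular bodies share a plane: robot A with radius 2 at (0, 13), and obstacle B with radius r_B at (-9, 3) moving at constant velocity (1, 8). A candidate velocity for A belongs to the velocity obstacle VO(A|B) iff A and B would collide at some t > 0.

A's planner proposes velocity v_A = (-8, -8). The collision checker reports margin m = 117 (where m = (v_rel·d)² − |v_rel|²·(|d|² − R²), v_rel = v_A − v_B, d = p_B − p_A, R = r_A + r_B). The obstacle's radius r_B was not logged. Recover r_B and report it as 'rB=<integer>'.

m = 117
d = (-9, -10);  v_rel = (-9, -16),  |v_rel|² = 337
v_rel×d = (-9)·(-10) − (-16)·(-9) = -54
since m = R²·337 − (-54)²:  R² = (2916 + 117) / 337 = 9
R = √9 = 3  ⇒  r_B = 3 − 2 = 1

rB=1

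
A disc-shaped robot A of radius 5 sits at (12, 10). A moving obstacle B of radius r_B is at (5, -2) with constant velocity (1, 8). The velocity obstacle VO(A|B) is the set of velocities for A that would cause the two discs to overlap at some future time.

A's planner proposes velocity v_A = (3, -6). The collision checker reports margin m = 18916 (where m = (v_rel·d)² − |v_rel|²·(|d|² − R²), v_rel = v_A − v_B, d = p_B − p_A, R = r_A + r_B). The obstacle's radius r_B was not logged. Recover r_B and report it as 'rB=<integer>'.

m = 18916
d = (-7, -12);  v_rel = (2, -14),  |v_rel|² = 200
v_rel×d = (2)·(-12) − (-14)·(-7) = -122
since m = R²·200 − (-122)²:  R² = (14884 + 18916) / 200 = 169
R = √169 = 13  ⇒  r_B = 13 − 5 = 8

rB=8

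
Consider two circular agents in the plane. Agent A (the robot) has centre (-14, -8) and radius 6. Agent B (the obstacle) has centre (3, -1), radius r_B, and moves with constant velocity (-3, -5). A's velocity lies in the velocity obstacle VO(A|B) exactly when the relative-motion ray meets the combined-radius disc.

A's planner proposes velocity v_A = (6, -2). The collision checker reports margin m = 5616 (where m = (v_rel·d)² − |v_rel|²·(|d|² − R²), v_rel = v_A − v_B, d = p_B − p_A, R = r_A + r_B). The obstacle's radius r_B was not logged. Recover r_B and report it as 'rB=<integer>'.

m = 5616
d = (17, 7);  v_rel = (9, 3),  |v_rel|² = 90
v_rel×d = (9)·(7) − (3)·(17) = 12
since m = R²·90 − 12²:  R² = (144 + 5616) / 90 = 64
R = √64 = 8  ⇒  r_B = 8 − 6 = 2

rB=2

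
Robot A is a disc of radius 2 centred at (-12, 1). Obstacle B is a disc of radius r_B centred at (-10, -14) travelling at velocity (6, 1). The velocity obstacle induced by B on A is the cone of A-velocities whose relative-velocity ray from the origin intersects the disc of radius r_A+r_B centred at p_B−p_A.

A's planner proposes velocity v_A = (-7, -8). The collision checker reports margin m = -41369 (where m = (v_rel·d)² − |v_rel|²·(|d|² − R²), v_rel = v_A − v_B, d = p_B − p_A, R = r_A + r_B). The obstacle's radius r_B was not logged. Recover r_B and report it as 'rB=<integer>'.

m = -41369
d = (2, -15);  v_rel = (-13, -9),  |v_rel|² = 250
v_rel×d = (-13)·(-15) − (-9)·(2) = 213
since m = R²·250 − 213²:  R² = (45369 + -41369) / 250 = 16
R = √16 = 4  ⇒  r_B = 4 − 2 = 2

rB=2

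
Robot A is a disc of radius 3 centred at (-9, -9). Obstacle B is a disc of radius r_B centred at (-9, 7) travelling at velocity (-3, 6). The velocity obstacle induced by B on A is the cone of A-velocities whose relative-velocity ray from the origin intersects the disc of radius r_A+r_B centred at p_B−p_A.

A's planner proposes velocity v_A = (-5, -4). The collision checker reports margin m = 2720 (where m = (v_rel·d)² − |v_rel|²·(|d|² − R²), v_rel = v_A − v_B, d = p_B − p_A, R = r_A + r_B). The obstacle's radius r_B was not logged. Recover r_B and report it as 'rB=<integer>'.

m = 2720
d = (0, 16);  v_rel = (-2, -10),  |v_rel|² = 104
v_rel×d = (-2)·(16) − (-10)·(0) = -32
since m = R²·104 − (-32)²:  R² = (1024 + 2720) / 104 = 36
R = √36 = 6  ⇒  r_B = 6 − 3 = 3

rB=3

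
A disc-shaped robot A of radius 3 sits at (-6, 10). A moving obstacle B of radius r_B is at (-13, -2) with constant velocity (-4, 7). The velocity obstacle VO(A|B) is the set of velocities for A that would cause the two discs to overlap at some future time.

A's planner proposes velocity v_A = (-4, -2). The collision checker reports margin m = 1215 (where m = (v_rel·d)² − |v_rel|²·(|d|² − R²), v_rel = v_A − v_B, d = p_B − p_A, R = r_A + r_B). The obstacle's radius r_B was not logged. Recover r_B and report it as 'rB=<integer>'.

m = 1215
d = (-7, -12);  v_rel = (0, -9),  |v_rel|² = 81
v_rel×d = (0)·(-12) − (-9)·(-7) = -63
since m = R²·81 − (-63)²:  R² = (3969 + 1215) / 81 = 64
R = √64 = 8  ⇒  r_B = 8 − 3 = 5

rB=5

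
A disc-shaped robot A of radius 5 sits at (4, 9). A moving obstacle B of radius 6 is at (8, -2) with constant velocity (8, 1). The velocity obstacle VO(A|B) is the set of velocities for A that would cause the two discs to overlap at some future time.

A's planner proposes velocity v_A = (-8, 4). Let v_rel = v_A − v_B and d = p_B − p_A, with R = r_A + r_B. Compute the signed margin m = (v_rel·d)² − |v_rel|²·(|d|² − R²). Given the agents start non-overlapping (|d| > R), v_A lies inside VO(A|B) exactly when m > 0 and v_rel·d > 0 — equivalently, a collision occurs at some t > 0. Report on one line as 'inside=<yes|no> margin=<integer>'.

d = (4, -11),  |d|² = 137;  R = 5+6 = 11,  c = 137−11² = 16
v_rel = (-16, 3),  |v_rel|² = 265;  v_rel·d = (-16)·(4) + (3)·(-11) = -97
265·t² + 194·t + 16 = 0  ⇒  m = (-97)² − 265·16 = 5169
m = 5169 > 0,  v_rel·d = -97 < 0  ⇒  outside

inside=no margin=5169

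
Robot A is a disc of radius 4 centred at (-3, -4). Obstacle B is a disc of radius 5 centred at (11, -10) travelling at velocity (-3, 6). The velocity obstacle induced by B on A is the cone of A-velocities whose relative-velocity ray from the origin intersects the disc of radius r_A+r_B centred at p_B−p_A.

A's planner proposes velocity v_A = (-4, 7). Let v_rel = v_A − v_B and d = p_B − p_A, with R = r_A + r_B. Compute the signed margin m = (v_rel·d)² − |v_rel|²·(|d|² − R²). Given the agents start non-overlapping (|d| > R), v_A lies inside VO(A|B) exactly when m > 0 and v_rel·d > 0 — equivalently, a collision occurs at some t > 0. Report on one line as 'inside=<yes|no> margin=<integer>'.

d = (14, -6),  |d|² = 232;  R = 4+5 = 9,  c = 232−9² = 151
v_rel = (-1, 1),  |v_rel|² = 2;  v_rel·d = (-1)·(14) + (1)·(-6) = -20
2·t² + 40·t + 151 = 0  ⇒  m = (-20)² − 2·151 = 98
m = 98 > 0,  v_rel·d = -20 < 0  ⇒  outside

inside=no margin=98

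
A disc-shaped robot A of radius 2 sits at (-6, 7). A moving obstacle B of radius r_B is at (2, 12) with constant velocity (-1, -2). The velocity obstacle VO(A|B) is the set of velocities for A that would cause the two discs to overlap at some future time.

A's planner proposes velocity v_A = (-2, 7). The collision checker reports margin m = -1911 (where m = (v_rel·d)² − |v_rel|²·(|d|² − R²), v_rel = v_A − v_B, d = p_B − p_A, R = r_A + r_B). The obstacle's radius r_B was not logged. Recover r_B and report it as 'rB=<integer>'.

m = -1911
d = (8, 5);  v_rel = (-1, 9),  |v_rel|² = 82
v_rel×d = (-1)·(5) − (9)·(8) = -77
since m = R²·82 − (-77)²:  R² = (5929 + -1911) / 82 = 49
R = √49 = 7  ⇒  r_B = 7 − 2 = 5

rB=5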